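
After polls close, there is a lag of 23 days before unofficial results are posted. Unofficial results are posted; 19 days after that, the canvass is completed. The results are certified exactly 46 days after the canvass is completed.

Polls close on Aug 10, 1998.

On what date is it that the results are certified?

Polls close: Aug 10, 1998.
Unofficial results are posted: Aug 10, 1998 + 23 days = Sep 2, 1998.
The canvass is completed: Sep 2, 1998 + 19 days = Sep 21, 1998.
The results are certified: Sep 21, 1998 + 46 days = Nov 6, 1998.

Nov 6, 1998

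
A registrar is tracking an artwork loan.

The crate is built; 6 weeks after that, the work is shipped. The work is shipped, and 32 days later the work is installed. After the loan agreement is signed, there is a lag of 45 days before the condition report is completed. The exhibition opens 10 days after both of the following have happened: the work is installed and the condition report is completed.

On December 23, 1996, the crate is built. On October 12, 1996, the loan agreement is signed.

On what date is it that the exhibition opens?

The crate is built: Dec 23, 1996.
The work is shipped: Dec 23, 1996 + 6 weeks = Feb 3, 1997.
The work is installed: Feb 3, 1997 + 32 days = Mar 7, 1997.
The loan agreement is signed: Oct 12, 1996.
The condition report is completed: Oct 12, 1996 + 45 days = Nov 26, 1996.
Both prerequisites met — the work is installed (Mar 7, 1997), the condition report is completed (Nov 26, 1996); the later is Mar 7, 1997.
The exhibition opens: Mar 7, 1997 + 10 days = Mar 17, 1997.

March 17, 1997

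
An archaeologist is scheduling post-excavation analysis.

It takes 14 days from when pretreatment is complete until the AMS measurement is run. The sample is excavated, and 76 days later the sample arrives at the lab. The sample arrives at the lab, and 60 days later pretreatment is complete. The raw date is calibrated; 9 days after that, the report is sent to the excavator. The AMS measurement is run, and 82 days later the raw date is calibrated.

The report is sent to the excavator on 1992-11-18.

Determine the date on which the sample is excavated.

The report is sent to the excavator: Nov 18, 1992.
The raw date is calibrated: Nov 18, 1992 − 9 days = Nov 9, 1992.
The AMS measurement is run: Nov 9, 1992 − 82 days = Aug 19, 1992.
Pretreatment is complete: Aug 19, 1992 − 14 days = Aug 5, 1992.
The sample arrives at the lab: Aug 5, 1992 − 60 days = Jun 6, 1992.
The sample is excavated: Jun 6, 1992 − 76 days = Mar 22, 1992.

1992-03-22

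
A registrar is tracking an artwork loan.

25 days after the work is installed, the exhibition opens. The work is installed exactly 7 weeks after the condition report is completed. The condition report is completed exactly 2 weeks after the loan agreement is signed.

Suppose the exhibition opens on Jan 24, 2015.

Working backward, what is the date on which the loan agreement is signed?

The exhibition opens: Jan 24, 2015.
The work is installed: Jan 24, 2015 − 25 days = Dec 30, 2014.
The condition report is completed: Dec 30, 2014 − 7 weeks = Nov 11, 2014.
The loan agreement is signed: Nov 11, 2014 − 2 weeks = Oct 28, 2014.

Oct 28, 2014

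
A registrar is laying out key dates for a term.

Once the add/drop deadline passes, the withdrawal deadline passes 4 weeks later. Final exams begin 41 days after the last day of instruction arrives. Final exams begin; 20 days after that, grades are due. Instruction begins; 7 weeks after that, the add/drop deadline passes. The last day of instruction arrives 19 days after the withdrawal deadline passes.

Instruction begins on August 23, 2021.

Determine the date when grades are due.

Instruction begins: Aug 23, 2021.
The add/drop deadline passes: Aug 23, 2021 + 7 weeks = Oct 11, 2021.
The withdrawal deadline passes: Oct 11, 2021 + 4 weeks = Nov 8, 2021.
The last day of instruction arrives: Nov 8, 2021 + 19 days = Nov 27, 2021.
Final exams begin: Nov 27, 2021 + 41 days = Jan 7, 2022.
Grades are due: Jan 7, 2022 + 20 days = Jan 27, 2022.

January 27, 2022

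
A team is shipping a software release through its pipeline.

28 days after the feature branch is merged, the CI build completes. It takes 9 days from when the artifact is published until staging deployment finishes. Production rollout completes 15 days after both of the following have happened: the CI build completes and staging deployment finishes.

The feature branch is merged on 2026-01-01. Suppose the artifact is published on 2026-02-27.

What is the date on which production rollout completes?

2026-03-23

The feature branch is merged: Jan 1, 2026.
The CI build completes: Jan 1, 2026 + 28 days = Jan 29, 2026.
The artifact is published: Feb 27, 2026.
Staging deployment finishes: Feb 27, 2026 + 9 days = Mar 8, 2026.
Both prerequisites met — the CI build completes (Jan 29, 2026), staging deployment finishes (Mar 8, 2026); the later is Mar 8, 2026.
Production rollout completes: Mar 8, 2026 + 15 days = Mar 23, 2026.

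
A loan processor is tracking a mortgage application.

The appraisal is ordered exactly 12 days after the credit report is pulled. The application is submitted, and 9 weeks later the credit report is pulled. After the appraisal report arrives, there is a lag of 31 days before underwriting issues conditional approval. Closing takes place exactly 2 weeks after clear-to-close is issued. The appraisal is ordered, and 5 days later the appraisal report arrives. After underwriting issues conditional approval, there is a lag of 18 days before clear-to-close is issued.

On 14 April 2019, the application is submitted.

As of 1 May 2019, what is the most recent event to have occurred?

The application is submitted: Apr 14, 2019.
The credit report is pulled: Apr 14, 2019 + 9 weeks = Jun 16, 2019.
The appraisal is ordered: Jun 16, 2019 + 12 days = Jun 28, 2019.
The appraisal report arrives: Jun 28, 2019 + 5 days = Jul 3, 2019.
Underwriting issues conditional approval: Jul 3, 2019 + 31 days = Aug 3, 2019.
Clear-to-close is issued: Aug 3, 2019 + 18 days = Aug 21, 2019.
Closing takes place: Aug 21, 2019 + 2 weeks = Sep 4, 2019.
May 1, 2019 falls between when the application is submitted (Apr 14, 2019) and when the credit report is pulled (Jun 16, 2019).

The application is submitted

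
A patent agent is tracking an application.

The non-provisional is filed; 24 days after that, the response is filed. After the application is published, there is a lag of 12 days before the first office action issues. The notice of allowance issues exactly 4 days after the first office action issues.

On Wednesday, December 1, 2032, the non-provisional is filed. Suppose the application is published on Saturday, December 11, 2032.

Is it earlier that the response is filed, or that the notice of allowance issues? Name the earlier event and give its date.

The response is filed — Saturday, December 25, 2032

The non-provisional is filed: Dec 1, 2032.
The response is filed: Dec 1, 2032 + 24 days = Dec 25, 2032.
The application is published: Dec 11, 2032.
The first office action issues: Dec 11, 2032 + 12 days = Dec 23, 2032.
The notice of allowance issues: Dec 23, 2032 + 4 days = Dec 27, 2032.
Comparing: the response is filed on Dec 25, 2032 vs the notice of allowance issues on Dec 27, 2032. Earlier: the response is filed.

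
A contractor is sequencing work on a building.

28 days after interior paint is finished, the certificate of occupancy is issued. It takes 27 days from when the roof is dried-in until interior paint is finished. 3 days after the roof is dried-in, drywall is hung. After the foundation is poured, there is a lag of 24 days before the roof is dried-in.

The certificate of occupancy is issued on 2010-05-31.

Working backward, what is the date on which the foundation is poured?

2010-03-13

The certificate of occupancy is issued: May 31, 2010.
Interior paint is finished: May 31, 2010 − 28 days = May 3, 2010.
The roof is dried-in: May 3, 2010 − 27 days = Apr 6, 2010.
The foundation is poured: Apr 6, 2010 − 24 days = Mar 13, 2010.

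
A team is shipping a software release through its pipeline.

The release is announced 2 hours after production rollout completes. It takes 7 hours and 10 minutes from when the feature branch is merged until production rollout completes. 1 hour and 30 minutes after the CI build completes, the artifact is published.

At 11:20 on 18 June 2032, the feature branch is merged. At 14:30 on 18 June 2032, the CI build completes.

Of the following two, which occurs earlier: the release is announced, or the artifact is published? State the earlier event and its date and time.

The feature branch is merged: 11:20 Jun 18, 2032.
Production rollout completes: 11:20 Jun 18, 2032 + 7h10m = 18:30 Jun 18, 2032.
The release is announced: 18:30 Jun 18, 2032 + 2h = 20:30 Jun 18, 2032.
The CI build completes: 14:30 Jun 18, 2032.
The artifact is published: 14:30 Jun 18, 2032 + 1h30m = 16:00 Jun 18, 2032.
Comparing: the release is announced at 20:30 Jun 18, 2032 vs the artifact is published at 16:00 Jun 18, 2032. Earlier: the artifact is published.

The artifact is published — 16:00 on 18 June 2032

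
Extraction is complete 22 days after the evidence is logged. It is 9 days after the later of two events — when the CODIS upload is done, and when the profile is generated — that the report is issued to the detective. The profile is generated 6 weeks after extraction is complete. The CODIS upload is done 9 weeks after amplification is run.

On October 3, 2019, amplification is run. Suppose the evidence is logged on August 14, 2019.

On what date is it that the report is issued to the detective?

December 14, 2019

Amplification is run: Oct 3, 2019.
The CODIS upload is done: Oct 3, 2019 + 9 weeks = Dec 5, 2019.
The evidence is logged: Aug 14, 2019.
Extraction is complete: Aug 14, 2019 + 22 days = Sep 5, 2019.
The profile is generated: Sep 5, 2019 + 6 weeks = Oct 17, 2019.
Both prerequisites met — the CODIS upload is done (Dec 5, 2019), the profile is generated (Oct 17, 2019); the later is Dec 5, 2019.
The report is issued to the detective: Dec 5, 2019 + 9 days = Dec 14, 2019.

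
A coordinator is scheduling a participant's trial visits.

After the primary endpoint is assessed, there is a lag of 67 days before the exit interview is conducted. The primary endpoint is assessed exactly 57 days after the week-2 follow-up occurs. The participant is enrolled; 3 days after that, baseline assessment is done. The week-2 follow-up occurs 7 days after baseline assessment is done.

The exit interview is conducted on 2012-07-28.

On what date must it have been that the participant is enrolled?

2012-03-16

The exit interview is conducted: Jul 28, 2012.
The primary endpoint is assessed: Jul 28, 2012 − 67 days = May 22, 2012.
The week-2 follow-up occurs: May 22, 2012 − 57 days = Mar 26, 2012.
Baseline assessment is done: Mar 26, 2012 − 7 days = Mar 19, 2012.
The participant is enrolled: Mar 19, 2012 − 3 days = Mar 16, 2012.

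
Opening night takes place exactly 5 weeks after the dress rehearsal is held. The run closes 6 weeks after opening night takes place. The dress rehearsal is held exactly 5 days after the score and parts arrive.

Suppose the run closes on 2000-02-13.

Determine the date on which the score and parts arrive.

1999-11-23

The run closes: Feb 13, 2000.
Opening night takes place: Feb 13, 2000 − 6 weeks = Jan 2, 2000.
The dress rehearsal is held: Jan 2, 2000 − 5 weeks = Nov 28, 1999.
The score and parts arrive: Nov 28, 1999 − 5 days = Nov 23, 1999.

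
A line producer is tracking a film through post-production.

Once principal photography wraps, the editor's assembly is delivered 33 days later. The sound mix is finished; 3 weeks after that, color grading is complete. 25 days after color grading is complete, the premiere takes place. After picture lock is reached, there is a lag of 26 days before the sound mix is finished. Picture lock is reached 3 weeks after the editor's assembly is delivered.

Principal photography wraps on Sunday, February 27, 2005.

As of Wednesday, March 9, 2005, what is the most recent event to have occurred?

Principal photography wraps

Principal photography wraps: Feb 27, 2005.
The editor's assembly is delivered: Feb 27, 2005 + 33 days = Apr 1, 2005.
Picture lock is reached: Apr 1, 2005 + 3 weeks = Apr 22, 2005.
The sound mix is finished: Apr 22, 2005 + 26 days = May 18, 2005.
Color grading is complete: May 18, 2005 + 3 weeks = Jun 8, 2005.
The premiere takes place: Jun 8, 2005 + 25 days = Jul 3, 2005.
Mar 9, 2005 falls between when principal photography wraps (Feb 27, 2005) and when the editor's assembly is delivered (Apr 1, 2005).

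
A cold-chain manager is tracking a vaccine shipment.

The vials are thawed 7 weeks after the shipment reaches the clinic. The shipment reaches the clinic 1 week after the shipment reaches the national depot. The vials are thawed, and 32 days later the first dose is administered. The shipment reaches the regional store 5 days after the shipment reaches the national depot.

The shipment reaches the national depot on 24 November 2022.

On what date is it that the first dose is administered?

The shipment reaches the national depot: Nov 24, 2022.
The shipment reaches the clinic: Nov 24, 2022 + 1 week = Dec 1, 2022.
The vials are thawed: Dec 1, 2022 + 7 weeks = Jan 19, 2023.
The first dose is administered: Jan 19, 2023 + 32 days = Feb 20, 2023.

20 February 2023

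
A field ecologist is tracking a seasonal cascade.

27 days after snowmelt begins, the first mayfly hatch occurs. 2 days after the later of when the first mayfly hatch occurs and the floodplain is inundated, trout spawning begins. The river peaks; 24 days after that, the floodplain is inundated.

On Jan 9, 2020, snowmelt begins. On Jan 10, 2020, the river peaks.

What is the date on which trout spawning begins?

Snowmelt begins: Jan 9, 2020.
The first mayfly hatch occurs: Jan 9, 2020 + 27 days = Feb 5, 2020.
The river peaks: Jan 10, 2020.
The floodplain is inundated: Jan 10, 2020 + 24 days = Feb 3, 2020.
Both prerequisites met — the first mayfly hatch occurs (Feb 5, 2020), the floodplain is inundated (Feb 3, 2020); the later is Feb 5, 2020.
Trout spawning begins: Feb 5, 2020 + 2 days = Feb 7, 2020.

Feb 7, 2020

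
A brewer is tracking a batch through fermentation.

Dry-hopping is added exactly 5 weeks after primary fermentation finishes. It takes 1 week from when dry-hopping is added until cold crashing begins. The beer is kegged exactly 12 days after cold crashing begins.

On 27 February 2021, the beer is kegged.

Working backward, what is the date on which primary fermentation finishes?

4 January 2021

The beer is kegged: Feb 27, 2021.
Cold crashing begins: Feb 27, 2021 − 12 days = Feb 15, 2021.
Dry-hopping is added: Feb 15, 2021 − 1 week = Feb 8, 2021.
Primary fermentation finishes: Feb 8, 2021 − 5 weeks = Jan 4, 2021.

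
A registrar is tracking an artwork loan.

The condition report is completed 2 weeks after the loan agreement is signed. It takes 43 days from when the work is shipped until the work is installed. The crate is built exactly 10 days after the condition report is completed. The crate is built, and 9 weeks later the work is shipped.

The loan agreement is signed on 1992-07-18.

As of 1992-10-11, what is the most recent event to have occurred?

The crate is built

The loan agreement is signed: Jul 18, 1992.
The condition report is completed: Jul 18, 1992 + 2 weeks = Aug 1, 1992.
The crate is built: Aug 1, 1992 + 10 days = Aug 11, 1992.
The work is shipped: Aug 11, 1992 + 9 weeks = Oct 13, 1992.
The work is installed: Oct 13, 1992 + 43 days = Nov 25, 1992.
Oct 11, 1992 falls between when the crate is built (Aug 11, 1992) and when the work is shipped (Oct 13, 1992).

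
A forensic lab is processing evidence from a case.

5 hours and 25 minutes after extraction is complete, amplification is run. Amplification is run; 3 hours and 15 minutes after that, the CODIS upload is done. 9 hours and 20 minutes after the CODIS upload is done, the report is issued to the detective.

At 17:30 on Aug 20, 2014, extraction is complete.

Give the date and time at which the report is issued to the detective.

11:30 on Aug 21, 2014

Extraction is complete: 17:30 Aug 20, 2014.
Amplification is run: 17:30 Aug 20, 2014 + 5h25m = 22:55 Aug 20, 2014.
The CODIS upload is done: 22:55 Aug 20, 2014 + 3h15m = 02:10 Aug 21, 2014.
The report is issued to the detective: 02:10 Aug 21, 2014 + 9h20m = 11:30 Aug 21, 2014.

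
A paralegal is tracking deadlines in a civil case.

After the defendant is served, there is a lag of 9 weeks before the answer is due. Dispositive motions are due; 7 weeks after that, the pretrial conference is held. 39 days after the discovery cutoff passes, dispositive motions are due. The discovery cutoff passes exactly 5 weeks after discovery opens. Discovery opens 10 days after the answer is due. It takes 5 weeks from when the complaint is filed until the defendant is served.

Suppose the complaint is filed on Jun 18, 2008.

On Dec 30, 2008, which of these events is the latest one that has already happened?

Dispositive motions are due

The complaint is filed: Jun 18, 2008.
The defendant is served: Jun 18, 2008 + 5 weeks = Jul 23, 2008.
The answer is due: Jul 23, 2008 + 9 weeks = Sep 24, 2008.
Discovery opens: Sep 24, 2008 + 10 days = Oct 4, 2008.
The discovery cutoff passes: Oct 4, 2008 + 5 weeks = Nov 8, 2008.
Dispositive motions are due: Nov 8, 2008 + 39 days = Dec 17, 2008.
The pretrial conference is held: Dec 17, 2008 + 7 weeks = Feb 4, 2009.
Dec 30, 2008 falls between when dispositive motions are due (Dec 17, 2008) and when the pretrial conference is held (Feb 4, 2009).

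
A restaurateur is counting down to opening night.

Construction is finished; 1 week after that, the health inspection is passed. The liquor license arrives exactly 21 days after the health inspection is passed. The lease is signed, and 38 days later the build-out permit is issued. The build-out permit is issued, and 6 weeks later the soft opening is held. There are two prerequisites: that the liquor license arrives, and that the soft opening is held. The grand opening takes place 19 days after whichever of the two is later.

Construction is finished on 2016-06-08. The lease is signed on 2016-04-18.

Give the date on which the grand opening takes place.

2016-07-26

Construction is finished: Jun 8, 2016.
The health inspection is passed: Jun 8, 2016 + 1 week = Jun 15, 2016.
The liquor license arrives: Jun 15, 2016 + 21 days = Jul 6, 2016.
The lease is signed: Apr 18, 2016.
The build-out permit is issued: Apr 18, 2016 + 38 days = May 26, 2016.
The soft opening is held: May 26, 2016 + 6 weeks = Jul 7, 2016.
Both prerequisites met — the liquor license arrives (Jul 6, 2016), the soft opening is held (Jul 7, 2016); the later is Jul 7, 2016.
The grand opening takes place: Jul 7, 2016 + 19 days = Jul 26, 2016.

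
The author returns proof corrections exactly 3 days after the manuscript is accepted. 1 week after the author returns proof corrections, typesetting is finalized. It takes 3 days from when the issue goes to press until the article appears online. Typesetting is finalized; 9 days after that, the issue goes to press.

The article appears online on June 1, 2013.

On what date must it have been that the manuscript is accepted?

The article appears online: Jun 1, 2013.
The issue goes to press: Jun 1, 2013 − 3 days = May 29, 2013.
Typesetting is finalized: May 29, 2013 − 9 days = May 20, 2013.
The author returns proof corrections: May 20, 2013 − 1 week = May 13, 2013.
The manuscript is accepted: May 13, 2013 − 3 days = May 10, 2013.

May 10, 2013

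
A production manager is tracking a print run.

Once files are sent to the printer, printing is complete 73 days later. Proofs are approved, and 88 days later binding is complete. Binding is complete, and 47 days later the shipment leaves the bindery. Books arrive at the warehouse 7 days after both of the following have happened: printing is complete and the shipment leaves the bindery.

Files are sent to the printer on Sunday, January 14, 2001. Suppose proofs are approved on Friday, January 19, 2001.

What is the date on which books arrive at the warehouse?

Sunday, June 10, 2001

Files are sent to the printer: Jan 14, 2001.
Printing is complete: Jan 14, 2001 + 73 days = Mar 28, 2001.
Proofs are approved: Jan 19, 2001.
Binding is complete: Jan 19, 2001 + 88 days = Apr 17, 2001.
The shipment leaves the bindery: Apr 17, 2001 + 47 days = Jun 3, 2001.
Both prerequisites met — printing is complete (Mar 28, 2001), the shipment leaves the bindery (Jun 3, 2001); the later is Jun 3, 2001.
Books arrive at the warehouse: Jun 3, 2001 + 7 days = Jun 10, 2001.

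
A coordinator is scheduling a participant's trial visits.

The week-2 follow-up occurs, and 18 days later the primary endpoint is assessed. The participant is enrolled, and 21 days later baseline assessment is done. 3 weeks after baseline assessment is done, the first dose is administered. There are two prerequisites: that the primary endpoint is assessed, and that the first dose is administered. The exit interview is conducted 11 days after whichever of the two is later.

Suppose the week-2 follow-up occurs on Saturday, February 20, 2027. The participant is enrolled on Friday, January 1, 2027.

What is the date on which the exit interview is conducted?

Sunday, March 21, 2027

The week-2 follow-up occurs: Feb 20, 2027.
The primary endpoint is assessed: Feb 20, 2027 + 18 days = Mar 10, 2027.
The participant is enrolled: Jan 1, 2027.
Baseline assessment is done: Jan 1, 2027 + 21 days = Jan 22, 2027.
The first dose is administered: Jan 22, 2027 + 3 weeks = Feb 12, 2027.
Both prerequisites met — the primary endpoint is assessed (Mar 10, 2027), the first dose is administered (Feb 12, 2027); the later is Mar 10, 2027.
The exit interview is conducted: Mar 10, 2027 + 11 days = Mar 21, 2027.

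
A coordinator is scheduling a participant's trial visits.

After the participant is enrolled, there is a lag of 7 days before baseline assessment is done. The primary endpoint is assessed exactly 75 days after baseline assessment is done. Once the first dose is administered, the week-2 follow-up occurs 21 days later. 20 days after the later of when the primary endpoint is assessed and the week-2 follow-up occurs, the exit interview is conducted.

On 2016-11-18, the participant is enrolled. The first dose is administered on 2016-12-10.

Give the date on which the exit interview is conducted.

2017-02-28

The participant is enrolled: Nov 18, 2016.
Baseline assessment is done: Nov 18, 2016 + 7 days = Nov 25, 2016.
The primary endpoint is assessed: Nov 25, 2016 + 75 days = Feb 8, 2017.
The first dose is administered: Dec 10, 2016.
The week-2 follow-up occurs: Dec 10, 2016 + 21 days = Dec 31, 2016.
Both prerequisites met — the primary endpoint is assessed (Feb 8, 2017), the week-2 follow-up occurs (Dec 31, 2016); the later is Feb 8, 2017.
The exit interview is conducted: Feb 8, 2017 + 20 days = Feb 28, 2017.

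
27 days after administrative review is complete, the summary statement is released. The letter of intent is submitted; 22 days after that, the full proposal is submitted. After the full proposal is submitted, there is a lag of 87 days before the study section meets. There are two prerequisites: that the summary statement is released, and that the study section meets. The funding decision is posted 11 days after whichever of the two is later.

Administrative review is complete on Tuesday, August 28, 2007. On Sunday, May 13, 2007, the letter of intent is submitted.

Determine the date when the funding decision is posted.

Friday, October 5, 2007

Administrative review is complete: Aug 28, 2007.
The summary statement is released: Aug 28, 2007 + 27 days = Sep 24, 2007.
The letter of intent is submitted: May 13, 2007.
The full proposal is submitted: May 13, 2007 + 22 days = Jun 4, 2007.
The study section meets: Jun 4, 2007 + 87 days = Aug 30, 2007.
Both prerequisites met — the summary statement is released (Sep 24, 2007), the study section meets (Aug 30, 2007); the later is Sep 24, 2007.
The funding decision is posted: Sep 24, 2007 + 11 days = Oct 5, 2007.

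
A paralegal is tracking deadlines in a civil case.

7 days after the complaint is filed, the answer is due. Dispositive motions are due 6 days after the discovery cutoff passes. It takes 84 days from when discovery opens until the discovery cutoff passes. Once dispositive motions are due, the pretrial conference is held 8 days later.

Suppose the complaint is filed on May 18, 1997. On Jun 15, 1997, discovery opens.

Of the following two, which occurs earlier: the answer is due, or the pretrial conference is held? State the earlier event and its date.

The answer is due — May 25, 1997

The complaint is filed: May 18, 1997.
The answer is due: May 18, 1997 + 7 days = May 25, 1997.
Discovery opens: Jun 15, 1997.
The discovery cutoff passes: Jun 15, 1997 + 84 days = Sep 7, 1997.
Dispositive motions are due: Sep 7, 1997 + 6 days = Sep 13, 1997.
The pretrial conference is held: Sep 13, 1997 + 8 days = Sep 21, 1997.
Comparing: the answer is due on May 25, 1997 vs the pretrial conference is held on Sep 21, 1997. Earlier: the answer is due.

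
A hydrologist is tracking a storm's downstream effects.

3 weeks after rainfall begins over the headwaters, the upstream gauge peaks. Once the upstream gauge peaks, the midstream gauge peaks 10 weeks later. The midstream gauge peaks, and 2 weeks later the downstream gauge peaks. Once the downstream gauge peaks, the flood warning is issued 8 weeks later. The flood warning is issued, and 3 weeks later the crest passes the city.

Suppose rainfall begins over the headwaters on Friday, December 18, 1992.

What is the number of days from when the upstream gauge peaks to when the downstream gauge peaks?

Causal path: the upstream gauge peaks → the midstream gauge peaks → the downstream gauge peaks.
Total delay along the path: 10 + 2 weeks = 12 weeks = 84 days.

84 days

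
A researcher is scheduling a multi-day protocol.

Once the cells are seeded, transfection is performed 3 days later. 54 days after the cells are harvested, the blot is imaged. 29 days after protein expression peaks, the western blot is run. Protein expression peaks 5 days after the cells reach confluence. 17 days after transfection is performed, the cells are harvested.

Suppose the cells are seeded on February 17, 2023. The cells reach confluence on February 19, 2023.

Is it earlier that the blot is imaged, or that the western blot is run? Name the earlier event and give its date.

The western blot is run — March 25, 2023

The cells are seeded: Feb 17, 2023.
Transfection is performed: Feb 17, 2023 + 3 days = Feb 20, 2023.
The cells are harvested: Feb 20, 2023 + 17 days = Mar 9, 2023.
The blot is imaged: Mar 9, 2023 + 54 days = May 2, 2023.
The cells reach confluence: Feb 19, 2023.
Protein expression peaks: Feb 19, 2023 + 5 days = Feb 24, 2023.
The western blot is run: Feb 24, 2023 + 29 days = Mar 25, 2023.
Comparing: the blot is imaged on May 2, 2023 vs the western blot is run on Mar 25, 2023. Earlier: the western blot is run.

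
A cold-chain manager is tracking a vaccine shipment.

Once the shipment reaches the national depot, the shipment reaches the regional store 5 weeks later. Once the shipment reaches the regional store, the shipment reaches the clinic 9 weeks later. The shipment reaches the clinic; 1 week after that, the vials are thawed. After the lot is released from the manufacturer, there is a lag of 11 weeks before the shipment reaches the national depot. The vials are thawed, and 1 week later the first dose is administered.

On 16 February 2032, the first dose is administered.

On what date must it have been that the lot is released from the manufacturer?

11 August 2031

The first dose is administered: Feb 16, 2032.
The vials are thawed: Feb 16, 2032 − 1 week = Feb 9, 2032.
The shipment reaches the clinic: Feb 9, 2032 − 1 week = Feb 2, 2032.
The shipment reaches the regional store: Feb 2, 2032 − 9 weeks = Dec 1, 2031.
The shipment reaches the national depot: Dec 1, 2031 − 5 weeks = Oct 27, 2031.
The lot is released from the manufacturer: Oct 27, 2031 − 11 weeks = Aug 11, 2031.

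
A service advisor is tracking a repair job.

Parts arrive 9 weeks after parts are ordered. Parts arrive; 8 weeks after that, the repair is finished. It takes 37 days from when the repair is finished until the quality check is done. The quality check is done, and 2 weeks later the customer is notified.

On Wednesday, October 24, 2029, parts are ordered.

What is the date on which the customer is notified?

Friday, April 12, 2030

Parts are ordered: Oct 24, 2029.
Parts arrive: Oct 24, 2029 + 9 weeks = Dec 26, 2029.
The repair is finished: Dec 26, 2029 + 8 weeks = Feb 20, 2030.
The quality check is done: Feb 20, 2030 + 37 days = Mar 29, 2030.
The customer is notified: Mar 29, 2030 + 2 weeks = Apr 12, 2030.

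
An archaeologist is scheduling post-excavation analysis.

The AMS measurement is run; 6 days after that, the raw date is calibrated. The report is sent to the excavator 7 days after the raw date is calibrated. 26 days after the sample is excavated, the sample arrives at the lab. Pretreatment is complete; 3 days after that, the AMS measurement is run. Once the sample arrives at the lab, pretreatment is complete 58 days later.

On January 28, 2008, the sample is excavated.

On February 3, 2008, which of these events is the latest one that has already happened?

The sample is excavated: Jan 28, 2008.
The sample arrives at the lab: Jan 28, 2008 + 26 days = Feb 23, 2008.
Pretreatment is complete: Feb 23, 2008 + 58 days = Apr 21, 2008.
The AMS measurement is run: Apr 21, 2008 + 3 days = Apr 24, 2008.
The raw date is calibrated: Apr 24, 2008 + 6 days = Apr 30, 2008.
The report is sent to the excavator: Apr 30, 2008 + 7 days = May 7, 2008.
Feb 3, 2008 falls between when the sample is excavated (Jan 28, 2008) and when the sample arrives at the lab (Feb 23, 2008).

The sample is excavated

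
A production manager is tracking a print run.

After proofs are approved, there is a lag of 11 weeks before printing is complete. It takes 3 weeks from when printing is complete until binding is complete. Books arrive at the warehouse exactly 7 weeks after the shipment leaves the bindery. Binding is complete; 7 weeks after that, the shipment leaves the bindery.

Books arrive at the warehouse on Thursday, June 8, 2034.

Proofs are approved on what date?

Thursday, November 24, 2033

Books arrive at the warehouse: Jun 8, 2034.
The shipment leaves the bindery: Jun 8, 2034 − 7 weeks = Apr 20, 2034.
Binding is complete: Apr 20, 2034 − 7 weeks = Mar 2, 2034.
Printing is complete: Mar 2, 2034 − 3 weeks = Feb 9, 2034.
Proofs are approved: Feb 9, 2034 − 11 weeks = Nov 24, 2033.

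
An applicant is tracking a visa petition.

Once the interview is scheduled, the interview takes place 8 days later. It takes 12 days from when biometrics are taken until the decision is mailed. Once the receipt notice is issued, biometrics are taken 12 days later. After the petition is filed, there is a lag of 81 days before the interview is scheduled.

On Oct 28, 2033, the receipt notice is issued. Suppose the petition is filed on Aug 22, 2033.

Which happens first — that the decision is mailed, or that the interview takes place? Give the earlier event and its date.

The receipt notice is issued: Oct 28, 2033.
Biometrics are taken: Oct 28, 2033 + 12 days = Nov 9, 2033.
The decision is mailed: Nov 9, 2033 + 12 days = Nov 21, 2033.
The petition is filed: Aug 22, 2033.
The interview is scheduled: Aug 22, 2033 + 81 days = Nov 11, 2033.
The interview takes place: Nov 11, 2033 + 8 days = Nov 19, 2033.
Comparing: the decision is mailed on Nov 21, 2033 vs the interview takes place on Nov 19, 2033. Earlier: the interview takes place.

The interview takes place — Nov 19, 2033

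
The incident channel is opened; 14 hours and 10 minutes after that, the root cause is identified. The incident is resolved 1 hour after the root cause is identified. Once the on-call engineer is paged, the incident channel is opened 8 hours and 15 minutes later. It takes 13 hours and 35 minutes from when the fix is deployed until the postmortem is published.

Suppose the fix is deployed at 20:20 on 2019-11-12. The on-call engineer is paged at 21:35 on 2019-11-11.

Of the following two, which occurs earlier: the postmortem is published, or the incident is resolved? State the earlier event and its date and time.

The incident is resolved — 21:00 on 2019-11-12

The fix is deployed: 20:20 Nov 12, 2019.
The postmortem is published: 20:20 Nov 12, 2019 + 13h35m = 09:55 Nov 13, 2019.
The on-call engineer is paged: 21:35 Nov 11, 2019.
The incident channel is opened: 21:35 Nov 11, 2019 + 8h15m = 05:50 Nov 12, 2019.
The root cause is identified: 05:50 Nov 12, 2019 + 14h10m = 20:00 Nov 12, 2019.
The incident is resolved: 20:00 Nov 12, 2019 + 1h = 21:00 Nov 12, 2019.
Comparing: the postmortem is published at 09:55 Nov 13, 2019 vs the incident is resolved at 21:00 Nov 12, 2019. Earlier: the incident is resolved.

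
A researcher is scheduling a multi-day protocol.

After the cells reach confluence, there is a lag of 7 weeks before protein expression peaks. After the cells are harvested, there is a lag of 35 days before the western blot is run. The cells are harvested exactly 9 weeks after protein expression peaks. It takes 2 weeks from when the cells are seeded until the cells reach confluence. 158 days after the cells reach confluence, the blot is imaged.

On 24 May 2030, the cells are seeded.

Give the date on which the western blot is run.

The cells are seeded: May 24, 2030.
The cells reach confluence: May 24, 2030 + 2 weeks = Jun 7, 2030.
Protein expression peaks: Jun 7, 2030 + 7 weeks = Jul 26, 2030.
The cells are harvested: Jul 26, 2030 + 9 weeks = Sep 27, 2030.
The western blot is run: Sep 27, 2030 + 35 days = Nov 1, 2030.

1 November 2030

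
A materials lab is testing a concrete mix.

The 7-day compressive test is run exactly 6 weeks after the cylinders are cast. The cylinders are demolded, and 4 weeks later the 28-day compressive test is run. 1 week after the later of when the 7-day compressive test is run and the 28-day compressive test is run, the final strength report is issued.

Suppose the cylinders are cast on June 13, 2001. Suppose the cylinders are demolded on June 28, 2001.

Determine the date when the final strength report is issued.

The cylinders are cast: Jun 13, 2001.
The 7-day compressive test is run: Jun 13, 2001 + 6 weeks = Jul 25, 2001.
The cylinders are demolded: Jun 28, 2001.
The 28-day compressive test is run: Jun 28, 2001 + 4 weeks = Jul 26, 2001.
Both prerequisites met — the 7-day compressive test is run (Jul 25, 2001), the 28-day compressive test is run (Jul 26, 2001); the later is Jul 26, 2001.
The final strength report is issued: Jul 26, 2001 + 1 week = Aug 2, 2001.

August 2, 2001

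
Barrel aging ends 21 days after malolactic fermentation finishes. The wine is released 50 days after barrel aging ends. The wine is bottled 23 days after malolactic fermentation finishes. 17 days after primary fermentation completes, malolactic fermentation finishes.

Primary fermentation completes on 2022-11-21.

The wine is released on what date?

2023-02-17

Primary fermentation completes: Nov 21, 2022.
Malolactic fermentation finishes: Nov 21, 2022 + 17 days = Dec 8, 2022.
Barrel aging ends: Dec 8, 2022 + 21 days = Dec 29, 2022.
The wine is released: Dec 29, 2022 + 50 days = Feb 17, 2023.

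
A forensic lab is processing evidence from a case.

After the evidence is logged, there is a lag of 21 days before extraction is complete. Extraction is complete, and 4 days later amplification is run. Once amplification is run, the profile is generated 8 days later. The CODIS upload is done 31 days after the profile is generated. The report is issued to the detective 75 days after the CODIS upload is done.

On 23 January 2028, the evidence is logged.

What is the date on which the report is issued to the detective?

The evidence is logged: Jan 23, 2028.
Extraction is complete: Jan 23, 2028 + 21 days = Feb 13, 2028.
Amplification is run: Feb 13, 2028 + 4 days = Feb 17, 2028.
The profile is generated: Feb 17, 2028 + 8 days = Feb 25, 2028.
The CODIS upload is done: Feb 25, 2028 + 31 days = Mar 27, 2028.
The report is issued to the detective: Mar 27, 2028 + 75 days = Jun 10, 2028.

10 June 2028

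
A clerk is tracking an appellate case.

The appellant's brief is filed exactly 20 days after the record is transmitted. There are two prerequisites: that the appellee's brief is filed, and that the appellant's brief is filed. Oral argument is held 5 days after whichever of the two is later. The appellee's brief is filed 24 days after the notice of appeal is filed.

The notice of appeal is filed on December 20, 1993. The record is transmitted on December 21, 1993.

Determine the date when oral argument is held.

January 18, 1994

The notice of appeal is filed: Dec 20, 1993.
The appellee's brief is filed: Dec 20, 1993 + 24 days = Jan 13, 1994.
The record is transmitted: Dec 21, 1993.
The appellant's brief is filed: Dec 21, 1993 + 20 days = Jan 10, 1994.
Both prerequisites met — the appellee's brief is filed (Jan 13, 1994), the appellant's brief is filed (Jan 10, 1994); the later is Jan 13, 1994.
Oral argument is held: Jan 13, 1994 + 5 days = Jan 18, 1994.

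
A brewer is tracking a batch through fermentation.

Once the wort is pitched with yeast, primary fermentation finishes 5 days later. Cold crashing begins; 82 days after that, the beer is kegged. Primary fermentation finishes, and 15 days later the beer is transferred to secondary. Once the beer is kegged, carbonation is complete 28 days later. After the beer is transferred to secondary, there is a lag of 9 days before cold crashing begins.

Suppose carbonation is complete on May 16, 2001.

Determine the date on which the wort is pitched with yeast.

Dec 28, 2000

Carbonation is complete: May 16, 2001.
The beer is kegged: May 16, 2001 − 28 days = Apr 18, 2001.
Cold crashing begins: Apr 18, 2001 − 82 days = Jan 26, 2001.
The beer is transferred to secondary: Jan 26, 2001 − 9 days = Jan 17, 2001.
Primary fermentation finishes: Jan 17, 2001 − 15 days = Jan 2, 2001.
The wort is pitched with yeast: Jan 2, 2001 − 5 days = Dec 28, 2000.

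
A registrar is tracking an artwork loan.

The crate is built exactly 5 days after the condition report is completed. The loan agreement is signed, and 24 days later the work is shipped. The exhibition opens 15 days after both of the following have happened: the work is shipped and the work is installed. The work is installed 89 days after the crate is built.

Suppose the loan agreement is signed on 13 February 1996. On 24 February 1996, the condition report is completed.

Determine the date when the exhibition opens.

12 June 1996

The loan agreement is signed: Feb 13, 1996.
The work is shipped: Feb 13, 1996 + 24 days = Mar 8, 1996.
The condition report is completed: Feb 24, 1996.
The crate is built: Feb 24, 1996 + 5 days = Feb 29, 1996.
The work is installed: Feb 29, 1996 + 89 days = May 28, 1996.
Both prerequisites met — the work is shipped (Mar 8, 1996), the work is installed (May 28, 1996); the later is May 28, 1996.
The exhibition opens: May 28, 1996 + 15 days = Jun 12, 1996.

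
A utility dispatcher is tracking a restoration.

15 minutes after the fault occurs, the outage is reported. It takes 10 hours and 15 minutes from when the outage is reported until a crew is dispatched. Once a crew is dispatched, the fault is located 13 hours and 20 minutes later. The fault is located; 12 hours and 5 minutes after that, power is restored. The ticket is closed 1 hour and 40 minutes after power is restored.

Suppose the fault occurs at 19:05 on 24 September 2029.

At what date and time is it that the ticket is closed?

08:40 on 26 September 2029

The fault occurs: 19:05 Sep 24, 2029.
The outage is reported: 19:05 Sep 24, 2029 + 15m = 19:20 Sep 24, 2029.
A crew is dispatched: 19:20 Sep 24, 2029 + 10h15m = 05:35 Sep 25, 2029.
The fault is located: 05:35 Sep 25, 2029 + 13h20m = 18:55 Sep 25, 2029.
Power is restored: 18:55 Sep 25, 2029 + 12h05m = 07:00 Sep 26, 2029.
The ticket is closed: 07:00 Sep 26, 2029 + 1h40m = 08:40 Sep 26, 2029.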